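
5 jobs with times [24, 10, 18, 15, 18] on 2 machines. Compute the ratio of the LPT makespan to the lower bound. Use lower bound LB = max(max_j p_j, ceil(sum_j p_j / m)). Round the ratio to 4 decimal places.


LPT order: [24, 18, 18, 15, 10]
Machine loads after assignment: [39, 46]
LPT makespan = 46
Lower bound = max(max_job, ceil(total/2)) = max(24, 43) = 43
Ratio = 46 / 43 = 1.0698

1.0698


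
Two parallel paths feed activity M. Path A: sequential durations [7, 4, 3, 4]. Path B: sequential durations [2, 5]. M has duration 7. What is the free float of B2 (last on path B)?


ES(B2) = sum of predecessors on chain B = 2
EF(B2) = ES + duration = 2 + 5 = 7
Successor of B2 is M. ES(M) = max(sum(A), sum(B)) = max(18, 7) = 18
Free float = ES(successor) - EF(current) = 18 - 7 = 11

11


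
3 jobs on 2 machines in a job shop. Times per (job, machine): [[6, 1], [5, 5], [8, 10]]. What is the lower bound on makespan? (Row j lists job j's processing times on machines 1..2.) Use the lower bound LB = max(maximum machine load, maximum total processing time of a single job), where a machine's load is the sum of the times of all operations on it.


Machine loads:
  Machine 1: 6 + 5 + 8 = 19
  Machine 2: 1 + 5 + 10 = 16
Max machine load = 19
Job totals:
  Job 1: 7
  Job 2: 10
  Job 3: 18
Max job total = 18
Lower bound = max(19, 18) = 19

19


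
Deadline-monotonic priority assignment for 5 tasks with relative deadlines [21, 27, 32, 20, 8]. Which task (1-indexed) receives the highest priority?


Sort tasks by relative deadline (ascending):
  Task 5: deadline = 8
  Task 4: deadline = 20
  Task 1: deadline = 21
  Task 2: deadline = 27
  Task 3: deadline = 32
Priority order (highest first): [5, 4, 1, 2, 3]
Highest priority task = 5

5


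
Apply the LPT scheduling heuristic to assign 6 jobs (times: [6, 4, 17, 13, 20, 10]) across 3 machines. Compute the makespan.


Sort jobs in decreasing order (LPT): [20, 17, 13, 10, 6, 4]
Assign each job to the least loaded machine:
  Machine 1: jobs [20, 4], load = 24
  Machine 2: jobs [17, 6], load = 23
  Machine 3: jobs [13, 10], load = 23
Makespan = max load = 24

24


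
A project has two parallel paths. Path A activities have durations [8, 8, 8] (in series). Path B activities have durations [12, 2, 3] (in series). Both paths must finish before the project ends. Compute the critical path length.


Path A total = 8 + 8 + 8 = 24
Path B total = 12 + 2 + 3 = 17
Critical path = longest path = max(24, 17) = 24

24


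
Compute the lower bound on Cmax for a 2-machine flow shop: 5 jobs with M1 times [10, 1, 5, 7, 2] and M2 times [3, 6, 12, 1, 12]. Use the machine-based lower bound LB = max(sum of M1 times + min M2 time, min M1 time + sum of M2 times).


LB1 = sum(M1 times) + min(M2 times) = 25 + 1 = 26
LB2 = min(M1 times) + sum(M2 times) = 1 + 34 = 35
Lower bound = max(LB1, LB2) = max(26, 35) = 35

35


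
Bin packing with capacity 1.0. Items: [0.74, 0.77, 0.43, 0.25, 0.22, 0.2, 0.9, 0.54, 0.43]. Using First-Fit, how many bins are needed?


Place items sequentially using First-Fit:
  Item 0.74 -> new Bin 1
  Item 0.77 -> new Bin 2
  Item 0.43 -> new Bin 3
  Item 0.25 -> Bin 1 (now 0.99)
  Item 0.22 -> Bin 2 (now 0.99)
  Item 0.2 -> Bin 3 (now 0.63)
  Item 0.9 -> new Bin 4
  Item 0.54 -> new Bin 5
  Item 0.43 -> Bin 5 (now 0.97)
Total bins used = 5

5


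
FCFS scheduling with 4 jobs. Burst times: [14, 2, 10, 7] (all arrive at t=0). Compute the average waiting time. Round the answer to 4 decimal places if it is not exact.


FCFS order (as given): [14, 2, 10, 7]
Waiting times:
  Job 1: wait = 0
  Job 2: wait = 14
  Job 3: wait = 16
  Job 4: wait = 26
Sum of waiting times = 56
Average waiting time = 56/4 = 14.0

14.0


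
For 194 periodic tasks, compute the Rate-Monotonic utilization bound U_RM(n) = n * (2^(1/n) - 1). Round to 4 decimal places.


Compute 2^(1/194) = 1.0035793141
Subtract 1: 1.0035793141 - 1 = 0.0035793141
Multiply by n: 194 * 0.0035793141 = 0.6943869354
Round to 4 dp: 0.6944

0.6944


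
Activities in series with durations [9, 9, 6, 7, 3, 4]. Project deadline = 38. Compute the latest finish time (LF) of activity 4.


LF(activity 4) = deadline - sum of successor durations
Successors: activities 5 through 6 with durations [3, 4]
Sum of successor durations = 7
LF = 38 - 7 = 31

31


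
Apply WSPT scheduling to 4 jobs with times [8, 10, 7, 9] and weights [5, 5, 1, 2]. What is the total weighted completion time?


Compute p/w ratios and sort ascending (WSPT): [(8, 5), (10, 5), (9, 2), (7, 1)]
Compute weighted completion times:
  Job (p=8,w=5): C=8, w*C=5*8=40
  Job (p=10,w=5): C=18, w*C=5*18=90
  Job (p=9,w=2): C=27, w*C=2*27=54
  Job (p=7,w=1): C=34, w*C=1*34=34
Total weighted completion time = 218

218


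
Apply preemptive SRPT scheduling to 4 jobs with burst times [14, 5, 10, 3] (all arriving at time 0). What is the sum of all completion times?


Since all jobs arrive at t=0, SRPT equals SPT ordering.
SPT order: [3, 5, 10, 14]
Completion times:
  Job 1: p=3, C=3
  Job 2: p=5, C=8
  Job 3: p=10, C=18
  Job 4: p=14, C=32
Total completion time = 3 + 8 + 18 + 32 = 61

61


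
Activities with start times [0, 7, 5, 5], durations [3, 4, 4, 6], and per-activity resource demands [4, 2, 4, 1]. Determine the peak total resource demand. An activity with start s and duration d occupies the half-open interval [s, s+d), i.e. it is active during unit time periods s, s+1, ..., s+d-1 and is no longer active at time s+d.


Each activity i is active on [start_i, start_i + duration_i).
Compute total resource usage per time slot:
  t=0: active resources = [4], total = 4
  t=1: active resources = [4], total = 4
  t=2: active resources = [4], total = 4
  t=3: active resources = [], total = 0
  t=4: active resources = [], total = 0
  t=5: active resources = [4, 1], total = 5
  t=6: active resources = [4, 1], total = 5
  t=7: active resources = [2, 4, 1], total = 7
  t=8: active resources = [2, 4, 1], total = 7
  t=9: active resources = [2, 1], total = 3
  t=10: active resources = [2, 1], total = 3
Peak resource demand = 7

7


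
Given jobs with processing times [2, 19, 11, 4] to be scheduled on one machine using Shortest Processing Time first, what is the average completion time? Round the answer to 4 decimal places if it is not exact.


Sort jobs by processing time (SPT order): [2, 4, 11, 19]
Compute completion times sequentially:
  Job 1: processing = 2, completes at 2
  Job 2: processing = 4, completes at 6
  Job 3: processing = 11, completes at 17
  Job 4: processing = 19, completes at 36
Sum of completion times = 61
Average completion time = 61/4 = 15.25

15.25


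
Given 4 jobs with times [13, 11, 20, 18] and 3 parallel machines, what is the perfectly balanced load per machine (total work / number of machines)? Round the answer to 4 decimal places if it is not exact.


Total processing time = 13 + 11 + 20 + 18 = 62
Number of machines = 3
Ideal balanced load = 62 / 3 = 20.6667

20.6667


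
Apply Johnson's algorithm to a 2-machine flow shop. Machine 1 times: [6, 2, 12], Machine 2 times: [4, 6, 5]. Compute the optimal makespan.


Apply Johnson's rule:
  Group 1 (a <= b): [(2, 2, 6)]
  Group 2 (a > b): [(3, 12, 5), (1, 6, 4)]
Optimal job order: [2, 3, 1]
Schedule:
  Job 2: M1 done at 2, M2 done at 8
  Job 3: M1 done at 14, M2 done at 19
  Job 1: M1 done at 20, M2 done at 24
Makespan = 24

24


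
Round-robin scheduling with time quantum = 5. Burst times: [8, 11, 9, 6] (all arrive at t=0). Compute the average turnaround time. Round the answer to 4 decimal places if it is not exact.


Time quantum = 5
Execution trace:
  J1 runs 5 units, time = 5
  J2 runs 5 units, time = 10
  J3 runs 5 units, time = 15
  J4 runs 5 units, time = 20
  J1 runs 3 units, time = 23
  J2 runs 5 units, time = 28
  J3 runs 4 units, time = 32
  J4 runs 1 units, time = 33
  J2 runs 1 units, time = 34
Finish times: [23, 34, 32, 33]
Average turnaround = 122/4 = 30.5

30.5


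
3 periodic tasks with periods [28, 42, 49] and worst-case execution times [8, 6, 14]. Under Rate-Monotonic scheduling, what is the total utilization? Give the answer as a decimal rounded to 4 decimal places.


Compute individual utilizations (exact fractions):
  Task 1: C/T = 8/28 = 2/7 (approx. 0.2857)
  Task 2: C/T = 6/42 = 1/7 (approx. 0.1429)
  Task 3: C/T = 14/49 = 2/7 (approx. 0.2857)
Total utilization U = 2/7 + 1/7 + 2/7 = 5/7
Rounded to 4 decimal places: U = 0.7143
RM (Liu & Layland) bound for 3 tasks = 0.779763; compare with U = 5/7 (approx. 0.714286)
U <= bound, so schedulable by RM sufficient condition.

0.7143


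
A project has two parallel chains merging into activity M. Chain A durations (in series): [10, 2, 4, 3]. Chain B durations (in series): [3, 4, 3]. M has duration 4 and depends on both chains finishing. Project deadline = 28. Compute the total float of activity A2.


Forward pass: ES(A2) = sum of predecessors on chain A = 10
EF = ES + duration = 10 + 2 = 12
Backward pass: LF(M) = deadline = 28; LS(M) = 28 - 4 = 24
LF(A2) = LS(M) - sum(successors on chain A) = 24 - 7 = 17
LS = LF - duration = 17 - 2 = 15
Total float = LS - ES = 15 - 10 = 5

5


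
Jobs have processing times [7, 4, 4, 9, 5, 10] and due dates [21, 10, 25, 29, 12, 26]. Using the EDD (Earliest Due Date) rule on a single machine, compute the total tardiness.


Sort by due date (EDD order): [(4, 10), (5, 12), (7, 21), (4, 25), (10, 26), (9, 29)]
Compute completion times and tardiness:
  Job 1: p=4, d=10, C=4, tardiness=max(0,4-10)=0
  Job 2: p=5, d=12, C=9, tardiness=max(0,9-12)=0
  Job 3: p=7, d=21, C=16, tardiness=max(0,16-21)=0
  Job 4: p=4, d=25, C=20, tardiness=max(0,20-25)=0
  Job 5: p=10, d=26, C=30, tardiness=max(0,30-26)=4
  Job 6: p=9, d=29, C=39, tardiness=max(0,39-29)=10
Total tardiness = 14

14


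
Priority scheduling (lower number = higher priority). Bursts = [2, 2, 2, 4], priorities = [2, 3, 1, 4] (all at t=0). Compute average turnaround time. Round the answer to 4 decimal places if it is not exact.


Sort by priority (ascending = highest first):
Order: [(1, 2), (2, 2), (3, 2), (4, 4)]
Completion times:
  Priority 1, burst=2, C=2
  Priority 2, burst=2, C=4
  Priority 3, burst=2, C=6
  Priority 4, burst=4, C=10
Average turnaround = 22/4 = 5.5

5.5


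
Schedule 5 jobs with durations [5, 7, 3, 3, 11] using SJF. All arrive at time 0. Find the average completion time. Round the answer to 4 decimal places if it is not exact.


SJF order (ascending): [3, 3, 5, 7, 11]
Completion times:
  Job 1: burst=3, C=3
  Job 2: burst=3, C=6
  Job 3: burst=5, C=11
  Job 4: burst=7, C=18
  Job 5: burst=11, C=29
Average completion = 67/5 = 13.4

13.4


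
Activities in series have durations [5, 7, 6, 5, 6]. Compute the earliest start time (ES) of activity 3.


Activity 3 starts after activities 1 through 2 complete.
Predecessor durations: [5, 7]
ES = 5 + 7 = 12

12


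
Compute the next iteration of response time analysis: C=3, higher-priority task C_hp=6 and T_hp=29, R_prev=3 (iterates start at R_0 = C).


R_next = C + ceil(R_prev / T_hp) * C_hp
ceil(3 / 29) = ceil(0.1034) = 1
Interference = 1 * 6 = 6
R_next = 3 + 6 = 9

9


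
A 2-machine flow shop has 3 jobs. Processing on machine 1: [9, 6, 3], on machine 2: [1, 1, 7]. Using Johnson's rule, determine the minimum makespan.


Apply Johnson's rule:
  Group 1 (a <= b): [(3, 3, 7)]
  Group 2 (a > b): [(1, 9, 1), (2, 6, 1)]
Optimal job order: [3, 1, 2]
Schedule:
  Job 3: M1 done at 3, M2 done at 10
  Job 1: M1 done at 12, M2 done at 13
  Job 2: M1 done at 18, M2 done at 19
Makespan = 19

19


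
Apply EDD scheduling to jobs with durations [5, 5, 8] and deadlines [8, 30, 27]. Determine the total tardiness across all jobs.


Sort by due date (EDD order): [(5, 8), (8, 27), (5, 30)]
Compute completion times and tardiness:
  Job 1: p=5, d=8, C=5, tardiness=max(0,5-8)=0
  Job 2: p=8, d=27, C=13, tardiness=max(0,13-27)=0
  Job 3: p=5, d=30, C=18, tardiness=max(0,18-30)=0
Total tardiness = 0

0


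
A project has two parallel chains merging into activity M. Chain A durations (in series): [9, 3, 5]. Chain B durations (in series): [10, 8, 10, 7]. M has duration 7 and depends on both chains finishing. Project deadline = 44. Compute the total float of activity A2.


Forward pass: ES(A2) = sum of predecessors on chain A = 9
EF = ES + duration = 9 + 3 = 12
Backward pass: LF(M) = deadline = 44; LS(M) = 44 - 7 = 37
LF(A2) = LS(M) - sum(successors on chain A) = 37 - 5 = 32
LS = LF - duration = 32 - 3 = 29
Total float = LS - ES = 29 - 9 = 20

20


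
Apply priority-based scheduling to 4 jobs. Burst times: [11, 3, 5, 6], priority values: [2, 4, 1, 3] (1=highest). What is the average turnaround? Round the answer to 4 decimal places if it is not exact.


Sort by priority (ascending = highest first):
Order: [(1, 5), (2, 11), (3, 6), (4, 3)]
Completion times:
  Priority 1, burst=5, C=5
  Priority 2, burst=11, C=16
  Priority 3, burst=6, C=22
  Priority 4, burst=3, C=25
Average turnaround = 68/4 = 17.0

17.0


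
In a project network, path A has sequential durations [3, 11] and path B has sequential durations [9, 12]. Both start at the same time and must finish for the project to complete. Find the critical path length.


Path A total = 3 + 11 = 14
Path B total = 9 + 12 = 21
Critical path = longest path = max(14, 21) = 21

21


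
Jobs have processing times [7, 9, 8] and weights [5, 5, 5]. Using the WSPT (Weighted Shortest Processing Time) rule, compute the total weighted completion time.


Compute p/w ratios and sort ascending (WSPT): [(7, 5), (8, 5), (9, 5)]
Compute weighted completion times:
  Job (p=7,w=5): C=7, w*C=5*7=35
  Job (p=8,w=5): C=15, w*C=5*15=75
  Job (p=9,w=5): C=24, w*C=5*24=120
Total weighted completion time = 230

230


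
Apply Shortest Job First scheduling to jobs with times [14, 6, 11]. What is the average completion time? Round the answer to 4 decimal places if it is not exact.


SJF order (ascending): [6, 11, 14]
Completion times:
  Job 1: burst=6, C=6
  Job 2: burst=11, C=17
  Job 3: burst=14, C=31
Average completion = 54/3 = 18.0

18.0


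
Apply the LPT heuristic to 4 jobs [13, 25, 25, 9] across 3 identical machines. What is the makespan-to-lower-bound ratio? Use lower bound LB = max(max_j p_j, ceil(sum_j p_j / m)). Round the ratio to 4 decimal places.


LPT order: [25, 25, 13, 9]
Machine loads after assignment: [25, 25, 22]
LPT makespan = 25
Lower bound = max(max_job, ceil(total/3)) = max(25, 24) = 25
Ratio = 25 / 25 = 1.0

1.0


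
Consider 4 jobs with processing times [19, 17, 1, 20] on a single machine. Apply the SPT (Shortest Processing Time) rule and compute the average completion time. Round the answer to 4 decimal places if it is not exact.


Sort jobs by processing time (SPT order): [1, 17, 19, 20]
Compute completion times sequentially:
  Job 1: processing = 1, completes at 1
  Job 2: processing = 17, completes at 18
  Job 3: processing = 19, completes at 37
  Job 4: processing = 20, completes at 57
Sum of completion times = 113
Average completion time = 113/4 = 28.25

28.25


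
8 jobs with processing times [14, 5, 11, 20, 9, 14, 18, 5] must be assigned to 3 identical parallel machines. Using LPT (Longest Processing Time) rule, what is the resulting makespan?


Sort jobs in decreasing order (LPT): [20, 18, 14, 14, 11, 9, 5, 5]
Assign each job to the least loaded machine:
  Machine 1: jobs [20, 9, 5], load = 34
  Machine 2: jobs [18, 11], load = 29
  Machine 3: jobs [14, 14, 5], load = 33
Makespan = max load = 34

34


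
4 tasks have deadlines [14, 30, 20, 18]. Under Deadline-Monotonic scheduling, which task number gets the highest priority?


Sort tasks by relative deadline (ascending):
  Task 1: deadline = 14
  Task 4: deadline = 18
  Task 3: deadline = 20
  Task 2: deadline = 30
Priority order (highest first): [1, 4, 3, 2]
Highest priority task = 1

1


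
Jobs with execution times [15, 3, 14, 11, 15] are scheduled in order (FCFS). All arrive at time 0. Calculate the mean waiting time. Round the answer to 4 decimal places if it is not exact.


FCFS order (as given): [15, 3, 14, 11, 15]
Waiting times:
  Job 1: wait = 0
  Job 2: wait = 15
  Job 3: wait = 18
  Job 4: wait = 32
  Job 5: wait = 43
Sum of waiting times = 108
Average waiting time = 108/5 = 21.6

21.6


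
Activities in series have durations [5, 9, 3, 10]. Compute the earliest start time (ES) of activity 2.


Activity 2 starts after activities 1 through 1 complete.
Predecessor durations: [5]
ES = 5 = 5

5


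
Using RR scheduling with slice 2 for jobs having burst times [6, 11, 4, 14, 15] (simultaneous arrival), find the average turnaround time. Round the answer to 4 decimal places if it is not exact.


Time quantum = 2
Execution trace:
  J1 runs 2 units, time = 2
  J2 runs 2 units, time = 4
  J3 runs 2 units, time = 6
  J4 runs 2 units, time = 8
  J5 runs 2 units, time = 10
  J1 runs 2 units, time = 12
  J2 runs 2 units, time = 14
  J3 runs 2 units, time = 16
  J4 runs 2 units, time = 18
  J5 runs 2 units, time = 20
  J1 runs 2 units, time = 22
  J2 runs 2 units, time = 24
  J4 runs 2 units, time = 26
  J5 runs 2 units, time = 28
  J2 runs 2 units, time = 30
  J4 runs 2 units, time = 32
  J5 runs 2 units, time = 34
  J2 runs 2 units, time = 36
  J4 runs 2 units, time = 38
  J5 runs 2 units, time = 40
  J2 runs 1 units, time = 41
  J4 runs 2 units, time = 43
  J5 runs 2 units, time = 45
  J4 runs 2 units, time = 47
  J5 runs 2 units, time = 49
  J5 runs 1 units, time = 50
Finish times: [22, 41, 16, 47, 50]
Average turnaround = 176/5 = 35.2

35.2


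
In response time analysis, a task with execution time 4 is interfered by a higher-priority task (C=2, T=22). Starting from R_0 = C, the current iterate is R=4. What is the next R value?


R_next = C + ceil(R_prev / T_hp) * C_hp
ceil(4 / 22) = ceil(0.1818) = 1
Interference = 1 * 2 = 2
R_next = 4 + 2 = 6

6


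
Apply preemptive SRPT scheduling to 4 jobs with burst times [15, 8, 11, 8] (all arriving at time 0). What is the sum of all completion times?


Since all jobs arrive at t=0, SRPT equals SPT ordering.
SPT order: [8, 8, 11, 15]
Completion times:
  Job 1: p=8, C=8
  Job 2: p=8, C=16
  Job 3: p=11, C=27
  Job 4: p=15, C=42
Total completion time = 8 + 16 + 27 + 42 = 93

93


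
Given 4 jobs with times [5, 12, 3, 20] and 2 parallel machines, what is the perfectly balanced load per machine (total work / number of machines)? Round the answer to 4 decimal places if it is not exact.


Total processing time = 5 + 12 + 3 + 20 = 40
Number of machines = 2
Ideal balanced load = 40 / 2 = 20.0

20.0


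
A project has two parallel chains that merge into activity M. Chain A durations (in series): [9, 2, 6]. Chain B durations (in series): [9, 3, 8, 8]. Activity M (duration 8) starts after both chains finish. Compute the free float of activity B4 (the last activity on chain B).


ES(B4) = sum of predecessors on chain B = 20
EF(B4) = ES + duration = 20 + 8 = 28
Successor of B4 is M. ES(M) = max(sum(A), sum(B)) = max(17, 28) = 28
Free float = ES(successor) - EF(current) = 28 - 28 = 0

0


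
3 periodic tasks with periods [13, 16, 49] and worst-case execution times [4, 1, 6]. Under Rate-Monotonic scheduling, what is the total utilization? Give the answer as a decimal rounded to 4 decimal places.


Compute individual utilizations (exact fractions):
  Task 1: C/T = 4/13 (approx. 0.3077)
  Task 2: C/T = 1/16 (approx. 0.0625)
  Task 3: C/T = 6/49 (approx. 0.1224)
Total utilization U = 4/13 + 1/16 + 6/49 = 5021/10192
Rounded to 4 decimal places: U = 0.4926
RM (Liu & Layland) bound for 3 tasks = 0.779763; compare with U = 5021/10192 (approx. 0.492641)
U <= bound, so schedulable by RM sufficient condition.

0.4926


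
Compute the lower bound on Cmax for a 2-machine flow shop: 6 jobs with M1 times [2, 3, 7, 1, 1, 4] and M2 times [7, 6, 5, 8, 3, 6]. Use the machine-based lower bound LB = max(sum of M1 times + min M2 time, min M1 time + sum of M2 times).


LB1 = sum(M1 times) + min(M2 times) = 18 + 3 = 21
LB2 = min(M1 times) + sum(M2 times) = 1 + 35 = 36
Lower bound = max(LB1, LB2) = max(21, 36) = 36

36


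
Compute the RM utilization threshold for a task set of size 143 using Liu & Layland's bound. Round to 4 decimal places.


Compute 2^(1/143) = 1.0048589497
Subtract 1: 1.0048589497 - 1 = 0.0048589497
Multiply by n: 143 * 0.0048589497 = 0.6948298071
Round to 4 dp: 0.6948

0.6948


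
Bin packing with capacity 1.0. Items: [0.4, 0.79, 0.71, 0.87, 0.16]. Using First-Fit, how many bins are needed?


Place items sequentially using First-Fit:
  Item 0.4 -> new Bin 1
  Item 0.79 -> new Bin 2
  Item 0.71 -> new Bin 3
  Item 0.87 -> new Bin 4
  Item 0.16 -> Bin 1 (now 0.56)
Total bins used = 4

4


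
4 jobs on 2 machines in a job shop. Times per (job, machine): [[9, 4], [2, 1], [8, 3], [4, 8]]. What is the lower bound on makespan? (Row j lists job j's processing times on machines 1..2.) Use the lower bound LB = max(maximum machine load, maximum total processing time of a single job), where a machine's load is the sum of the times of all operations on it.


Machine loads:
  Machine 1: 9 + 2 + 8 + 4 = 23
  Machine 2: 4 + 1 + 3 + 8 = 16
Max machine load = 23
Job totals:
  Job 1: 13
  Job 2: 3
  Job 3: 11
  Job 4: 12
Max job total = 13
Lower bound = max(23, 13) = 23

23


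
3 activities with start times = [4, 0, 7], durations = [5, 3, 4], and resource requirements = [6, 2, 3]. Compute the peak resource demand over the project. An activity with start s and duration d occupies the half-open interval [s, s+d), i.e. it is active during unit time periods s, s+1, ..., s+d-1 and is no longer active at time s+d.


Each activity i is active on [start_i, start_i + duration_i).
Compute total resource usage per time slot:
  t=0: active resources = [2], total = 2
  t=1: active resources = [2], total = 2
  t=2: active resources = [2], total = 2
  t=3: active resources = [], total = 0
  t=4: active resources = [6], total = 6
  t=5: active resources = [6], total = 6
  t=6: active resources = [6], total = 6
  t=7: active resources = [6, 3], total = 9
  t=8: active resources = [6, 3], total = 9
  t=9: active resources = [3], total = 3
  t=10: active resources = [3], total = 3
Peak resource demand = 9

9


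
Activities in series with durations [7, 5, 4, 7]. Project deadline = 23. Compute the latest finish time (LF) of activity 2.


LF(activity 2) = deadline - sum of successor durations
Successors: activities 3 through 4 with durations [4, 7]
Sum of successor durations = 11
LF = 23 - 11 = 12

12


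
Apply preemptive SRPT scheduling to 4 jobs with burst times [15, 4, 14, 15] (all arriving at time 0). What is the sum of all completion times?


Since all jobs arrive at t=0, SRPT equals SPT ordering.
SPT order: [4, 14, 15, 15]
Completion times:
  Job 1: p=4, C=4
  Job 2: p=14, C=18
  Job 3: p=15, C=33
  Job 4: p=15, C=48
Total completion time = 4 + 18 + 33 + 48 = 103

103


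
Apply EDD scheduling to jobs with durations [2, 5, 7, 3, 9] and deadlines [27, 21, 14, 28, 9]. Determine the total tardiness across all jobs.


Sort by due date (EDD order): [(9, 9), (7, 14), (5, 21), (2, 27), (3, 28)]
Compute completion times and tardiness:
  Job 1: p=9, d=9, C=9, tardiness=max(0,9-9)=0
  Job 2: p=7, d=14, C=16, tardiness=max(0,16-14)=2
  Job 3: p=5, d=21, C=21, tardiness=max(0,21-21)=0
  Job 4: p=2, d=27, C=23, tardiness=max(0,23-27)=0
  Job 5: p=3, d=28, C=26, tardiness=max(0,26-28)=0
Total tardiness = 2

2


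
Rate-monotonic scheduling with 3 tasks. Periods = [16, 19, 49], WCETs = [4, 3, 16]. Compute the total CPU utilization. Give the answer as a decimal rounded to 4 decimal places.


Compute individual utilizations (exact fractions):
  Task 1: C/T = 4/16 = 1/4 (approx. 0.25)
  Task 2: C/T = 3/19 (approx. 0.1579)
  Task 3: C/T = 16/49 (approx. 0.3265)
Total utilization U = 1/4 + 3/19 + 16/49 = 2735/3724
Rounded to 4 decimal places: U = 0.7344
RM (Liu & Layland) bound for 3 tasks = 0.779763; compare with U = 2735/3724 (approx. 0.734425)
U <= bound, so schedulable by RM sufficient condition.

0.7344


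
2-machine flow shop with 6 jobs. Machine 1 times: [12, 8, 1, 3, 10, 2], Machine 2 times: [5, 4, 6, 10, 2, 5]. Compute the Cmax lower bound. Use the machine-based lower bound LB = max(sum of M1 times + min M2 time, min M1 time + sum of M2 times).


LB1 = sum(M1 times) + min(M2 times) = 36 + 2 = 38
LB2 = min(M1 times) + sum(M2 times) = 1 + 32 = 33
Lower bound = max(LB1, LB2) = max(38, 33) = 38

38


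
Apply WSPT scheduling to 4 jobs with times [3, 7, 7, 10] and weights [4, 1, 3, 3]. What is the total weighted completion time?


Compute p/w ratios and sort ascending (WSPT): [(3, 4), (7, 3), (10, 3), (7, 1)]
Compute weighted completion times:
  Job (p=3,w=4): C=3, w*C=4*3=12
  Job (p=7,w=3): C=10, w*C=3*10=30
  Job (p=10,w=3): C=20, w*C=3*20=60
  Job (p=7,w=1): C=27, w*C=1*27=27
Total weighted completion time = 129

129


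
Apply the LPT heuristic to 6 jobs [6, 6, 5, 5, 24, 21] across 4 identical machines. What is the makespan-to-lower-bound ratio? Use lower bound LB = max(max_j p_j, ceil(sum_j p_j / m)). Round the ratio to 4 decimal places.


LPT order: [24, 21, 6, 6, 5, 5]
Machine loads after assignment: [24, 21, 11, 11]
LPT makespan = 24
Lower bound = max(max_job, ceil(total/4)) = max(24, 17) = 24
Ratio = 24 / 24 = 1.0

1.0


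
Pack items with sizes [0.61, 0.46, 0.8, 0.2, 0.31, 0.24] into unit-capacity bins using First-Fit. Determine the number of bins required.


Place items sequentially using First-Fit:
  Item 0.61 -> new Bin 1
  Item 0.46 -> new Bin 2
  Item 0.8 -> new Bin 3
  Item 0.2 -> Bin 1 (now 0.81)
  Item 0.31 -> Bin 2 (now 0.77)
  Item 0.24 -> new Bin 4
Total bins used = 4

4


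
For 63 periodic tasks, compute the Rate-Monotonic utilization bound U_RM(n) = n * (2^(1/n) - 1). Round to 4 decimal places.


Compute 2^(1/63) = 1.0110630845
Subtract 1: 1.0110630845 - 1 = 0.0110630845
Multiply by n: 63 * 0.0110630845 = 0.6969743235
Round to 4 dp: 0.6970

0.6970


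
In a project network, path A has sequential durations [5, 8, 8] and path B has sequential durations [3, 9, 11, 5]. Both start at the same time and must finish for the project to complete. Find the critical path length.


Path A total = 5 + 8 + 8 = 21
Path B total = 3 + 9 + 11 + 5 = 28
Critical path = longest path = max(21, 28) = 28

28


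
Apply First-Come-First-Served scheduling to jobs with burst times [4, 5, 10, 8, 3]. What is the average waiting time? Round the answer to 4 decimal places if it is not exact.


FCFS order (as given): [4, 5, 10, 8, 3]
Waiting times:
  Job 1: wait = 0
  Job 2: wait = 4
  Job 3: wait = 9
  Job 4: wait = 19
  Job 5: wait = 27
Sum of waiting times = 59
Average waiting time = 59/5 = 11.8

11.8


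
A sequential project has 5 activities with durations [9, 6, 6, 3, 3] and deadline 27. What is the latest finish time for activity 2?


LF(activity 2) = deadline - sum of successor durations
Successors: activities 3 through 5 with durations [6, 3, 3]
Sum of successor durations = 12
LF = 27 - 12 = 15

15


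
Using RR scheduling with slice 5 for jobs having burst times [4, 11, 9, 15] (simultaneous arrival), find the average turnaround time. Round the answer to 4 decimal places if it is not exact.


Time quantum = 5
Execution trace:
  J1 runs 4 units, time = 4
  J2 runs 5 units, time = 9
  J3 runs 5 units, time = 14
  J4 runs 5 units, time = 19
  J2 runs 5 units, time = 24
  J3 runs 4 units, time = 28
  J4 runs 5 units, time = 33
  J2 runs 1 units, time = 34
  J4 runs 5 units, time = 39
Finish times: [4, 34, 28, 39]
Average turnaround = 105/4 = 26.25

26.25


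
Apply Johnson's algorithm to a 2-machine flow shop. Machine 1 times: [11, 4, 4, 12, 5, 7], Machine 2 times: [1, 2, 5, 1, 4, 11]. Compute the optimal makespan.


Apply Johnson's rule:
  Group 1 (a <= b): [(3, 4, 5), (6, 7, 11)]
  Group 2 (a > b): [(5, 5, 4), (2, 4, 2), (1, 11, 1), (4, 12, 1)]
Optimal job order: [3, 6, 5, 2, 1, 4]
Schedule:
  Job 3: M1 done at 4, M2 done at 9
  Job 6: M1 done at 11, M2 done at 22
  Job 5: M1 done at 16, M2 done at 26
  Job 2: M1 done at 20, M2 done at 28
  Job 1: M1 done at 31, M2 done at 32
  Job 4: M1 done at 43, M2 done at 44
Makespan = 44

44


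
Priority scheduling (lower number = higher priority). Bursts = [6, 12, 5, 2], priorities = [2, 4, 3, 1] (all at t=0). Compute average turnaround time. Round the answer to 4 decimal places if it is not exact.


Sort by priority (ascending = highest first):
Order: [(1, 2), (2, 6), (3, 5), (4, 12)]
Completion times:
  Priority 1, burst=2, C=2
  Priority 2, burst=6, C=8
  Priority 3, burst=5, C=13
  Priority 4, burst=12, C=25
Average turnaround = 48/4 = 12.0

12.0


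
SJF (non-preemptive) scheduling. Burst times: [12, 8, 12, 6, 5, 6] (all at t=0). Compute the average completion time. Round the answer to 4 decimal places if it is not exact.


SJF order (ascending): [5, 6, 6, 8, 12, 12]
Completion times:
  Job 1: burst=5, C=5
  Job 2: burst=6, C=11
  Job 3: burst=6, C=17
  Job 4: burst=8, C=25
  Job 5: burst=12, C=37
  Job 6: burst=12, C=49
Average completion = 144/6 = 24.0

24.0


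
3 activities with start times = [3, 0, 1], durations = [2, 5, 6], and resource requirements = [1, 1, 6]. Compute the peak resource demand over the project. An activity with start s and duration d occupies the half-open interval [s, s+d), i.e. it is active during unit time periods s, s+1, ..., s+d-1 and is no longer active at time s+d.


Each activity i is active on [start_i, start_i + duration_i).
Compute total resource usage per time slot:
  t=0: active resources = [1], total = 1
  t=1: active resources = [1, 6], total = 7
  t=2: active resources = [1, 6], total = 7
  t=3: active resources = [1, 1, 6], total = 8
  t=4: active resources = [1, 1, 6], total = 8
  t=5: active resources = [6], total = 6
  t=6: active resources = [6], total = 6
Peak resource demand = 8

8


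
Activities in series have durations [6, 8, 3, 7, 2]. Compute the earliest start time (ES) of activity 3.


Activity 3 starts after activities 1 through 2 complete.
Predecessor durations: [6, 8]
ES = 6 + 8 = 14

14


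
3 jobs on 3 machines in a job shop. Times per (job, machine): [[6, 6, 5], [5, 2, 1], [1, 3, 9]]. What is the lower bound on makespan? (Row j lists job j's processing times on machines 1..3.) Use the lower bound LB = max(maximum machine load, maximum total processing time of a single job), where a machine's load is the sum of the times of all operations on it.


Machine loads:
  Machine 1: 6 + 5 + 1 = 12
  Machine 2: 6 + 2 + 3 = 11
  Machine 3: 5 + 1 + 9 = 15
Max machine load = 15
Job totals:
  Job 1: 17
  Job 2: 8
  Job 3: 13
Max job total = 17
Lower bound = max(15, 17) = 17

17


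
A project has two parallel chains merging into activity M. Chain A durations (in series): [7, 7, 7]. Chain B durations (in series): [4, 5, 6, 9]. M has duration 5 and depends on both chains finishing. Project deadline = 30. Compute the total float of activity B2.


Forward pass: ES(B2) = sum of predecessors on chain B = 4
EF = ES + duration = 4 + 5 = 9
Backward pass: LF(M) = deadline = 30; LS(M) = 30 - 5 = 25
LF(B2) = LS(M) - sum(successors on chain B) = 25 - 15 = 10
LS = LF - duration = 10 - 5 = 5
Total float = LS - ES = 5 - 4 = 1

1


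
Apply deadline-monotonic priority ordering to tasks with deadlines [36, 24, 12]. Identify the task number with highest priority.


Sort tasks by relative deadline (ascending):
  Task 3: deadline = 12
  Task 2: deadline = 24
  Task 1: deadline = 36
Priority order (highest first): [3, 2, 1]
Highest priority task = 3

3


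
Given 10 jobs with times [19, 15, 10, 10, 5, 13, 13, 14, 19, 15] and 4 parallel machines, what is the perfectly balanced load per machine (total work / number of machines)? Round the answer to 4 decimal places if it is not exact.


Total processing time = 19 + 15 + 10 + 10 + 5 + 13 + 13 + 14 + 19 + 15 = 133
Number of machines = 4
Ideal balanced load = 133 / 4 = 33.25

33.25


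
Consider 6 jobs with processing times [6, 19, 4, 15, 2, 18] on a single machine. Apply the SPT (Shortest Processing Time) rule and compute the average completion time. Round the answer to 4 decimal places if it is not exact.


Sort jobs by processing time (SPT order): [2, 4, 6, 15, 18, 19]
Compute completion times sequentially:
  Job 1: processing = 2, completes at 2
  Job 2: processing = 4, completes at 6
  Job 3: processing = 6, completes at 12
  Job 4: processing = 15, completes at 27
  Job 5: processing = 18, completes at 45
  Job 6: processing = 19, completes at 64
Sum of completion times = 156
Average completion time = 156/6 = 26.0

26.0


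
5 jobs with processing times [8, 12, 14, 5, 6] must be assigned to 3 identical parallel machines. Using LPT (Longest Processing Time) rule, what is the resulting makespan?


Sort jobs in decreasing order (LPT): [14, 12, 8, 6, 5]
Assign each job to the least loaded machine:
  Machine 1: jobs [14], load = 14
  Machine 2: jobs [12, 5], load = 17
  Machine 3: jobs [8, 6], load = 14
Makespan = max load = 17

17


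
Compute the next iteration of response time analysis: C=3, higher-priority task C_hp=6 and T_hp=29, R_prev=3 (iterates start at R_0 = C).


R_next = C + ceil(R_prev / T_hp) * C_hp
ceil(3 / 29) = ceil(0.1034) = 1
Interference = 1 * 6 = 6
R_next = 3 + 6 = 9

9


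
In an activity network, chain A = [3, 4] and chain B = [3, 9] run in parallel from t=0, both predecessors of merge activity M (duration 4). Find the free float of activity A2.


ES(A2) = sum of predecessors on chain A = 3
EF(A2) = ES + duration = 3 + 4 = 7
Successor of A2 is M. ES(M) = max(sum(A), sum(B)) = max(7, 12) = 12
Free float = ES(successor) - EF(current) = 12 - 7 = 5

5


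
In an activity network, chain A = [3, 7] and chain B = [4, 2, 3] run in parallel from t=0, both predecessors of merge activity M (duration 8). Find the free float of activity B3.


ES(B3) = sum of predecessors on chain B = 6
EF(B3) = ES + duration = 6 + 3 = 9
Successor of B3 is M. ES(M) = max(sum(A), sum(B)) = max(10, 9) = 10
Free float = ES(successor) - EF(current) = 10 - 9 = 1

1


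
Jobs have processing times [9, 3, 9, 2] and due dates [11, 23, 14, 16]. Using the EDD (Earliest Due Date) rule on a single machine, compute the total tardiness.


Sort by due date (EDD order): [(9, 11), (9, 14), (2, 16), (3, 23)]
Compute completion times and tardiness:
  Job 1: p=9, d=11, C=9, tardiness=max(0,9-11)=0
  Job 2: p=9, d=14, C=18, tardiness=max(0,18-14)=4
  Job 3: p=2, d=16, C=20, tardiness=max(0,20-16)=4
  Job 4: p=3, d=23, C=23, tardiness=max(0,23-23)=0
Total tardiness = 8

8


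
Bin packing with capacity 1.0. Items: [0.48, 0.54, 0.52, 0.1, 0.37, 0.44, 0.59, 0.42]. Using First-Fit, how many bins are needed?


Place items sequentially using First-Fit:
  Item 0.48 -> new Bin 1
  Item 0.54 -> new Bin 2
  Item 0.52 -> Bin 1 (now 1.0)
  Item 0.1 -> Bin 2 (now 0.64)
  Item 0.37 -> new Bin 3
  Item 0.44 -> Bin 3 (now 0.81)
  Item 0.59 -> new Bin 4
  Item 0.42 -> new Bin 5
Total bins used = 5

5


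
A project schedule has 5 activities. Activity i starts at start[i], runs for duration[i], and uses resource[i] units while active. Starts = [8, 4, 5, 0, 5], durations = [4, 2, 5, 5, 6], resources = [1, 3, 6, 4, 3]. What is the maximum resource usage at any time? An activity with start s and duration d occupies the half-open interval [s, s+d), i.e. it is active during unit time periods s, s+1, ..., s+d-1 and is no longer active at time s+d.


Each activity i is active on [start_i, start_i + duration_i).
Compute total resource usage per time slot:
  t=0: active resources = [4], total = 4
  t=1: active resources = [4], total = 4
  t=2: active resources = [4], total = 4
  t=3: active resources = [4], total = 4
  t=4: active resources = [3, 4], total = 7
  t=5: active resources = [3, 6, 3], total = 12
  t=6: active resources = [6, 3], total = 9
  t=7: active resources = [6, 3], total = 9
  t=8: active resources = [1, 6, 3], total = 10
  t=9: active resources = [1, 6, 3], total = 10
  t=10: active resources = [1, 3], total = 4
  t=11: active resources = [1], total = 1
Peak resource demand = 12

12


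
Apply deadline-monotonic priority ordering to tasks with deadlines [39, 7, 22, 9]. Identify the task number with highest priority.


Sort tasks by relative deadline (ascending):
  Task 2: deadline = 7
  Task 4: deadline = 9
  Task 3: deadline = 22
  Task 1: deadline = 39
Priority order (highest first): [2, 4, 3, 1]
Highest priority task = 2

2


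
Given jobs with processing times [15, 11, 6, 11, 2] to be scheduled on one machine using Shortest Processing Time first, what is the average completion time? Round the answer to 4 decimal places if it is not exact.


Sort jobs by processing time (SPT order): [2, 6, 11, 11, 15]
Compute completion times sequentially:
  Job 1: processing = 2, completes at 2
  Job 2: processing = 6, completes at 8
  Job 3: processing = 11, completes at 19
  Job 4: processing = 11, completes at 30
  Job 5: processing = 15, completes at 45
Sum of completion times = 104
Average completion time = 104/5 = 20.8

20.8


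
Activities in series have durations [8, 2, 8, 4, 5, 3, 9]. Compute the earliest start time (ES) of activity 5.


Activity 5 starts after activities 1 through 4 complete.
Predecessor durations: [8, 2, 8, 4]
ES = 8 + 2 + 8 + 4 = 22

22


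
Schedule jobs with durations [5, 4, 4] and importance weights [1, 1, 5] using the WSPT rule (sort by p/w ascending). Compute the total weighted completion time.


Compute p/w ratios and sort ascending (WSPT): [(4, 5), (4, 1), (5, 1)]
Compute weighted completion times:
  Job (p=4,w=5): C=4, w*C=5*4=20
  Job (p=4,w=1): C=8, w*C=1*8=8
  Job (p=5,w=1): C=13, w*C=1*13=13
Total weighted completion time = 41

41


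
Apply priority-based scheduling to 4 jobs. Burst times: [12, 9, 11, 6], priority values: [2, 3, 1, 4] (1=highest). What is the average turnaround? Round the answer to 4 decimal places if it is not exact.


Sort by priority (ascending = highest first):
Order: [(1, 11), (2, 12), (3, 9), (4, 6)]
Completion times:
  Priority 1, burst=11, C=11
  Priority 2, burst=12, C=23
  Priority 3, burst=9, C=32
  Priority 4, burst=6, C=38
Average turnaround = 104/4 = 26.0

26.0


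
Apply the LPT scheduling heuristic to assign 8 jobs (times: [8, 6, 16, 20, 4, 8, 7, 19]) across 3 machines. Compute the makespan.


Sort jobs in decreasing order (LPT): [20, 19, 16, 8, 8, 7, 6, 4]
Assign each job to the least loaded machine:
  Machine 1: jobs [20, 7, 4], load = 31
  Machine 2: jobs [19, 8], load = 27
  Machine 3: jobs [16, 8, 6], load = 30
Makespan = max load = 31

31


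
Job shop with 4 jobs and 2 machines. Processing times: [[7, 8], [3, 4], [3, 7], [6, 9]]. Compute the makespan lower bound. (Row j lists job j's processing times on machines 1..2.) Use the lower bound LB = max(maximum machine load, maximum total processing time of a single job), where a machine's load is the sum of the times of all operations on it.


Machine loads:
  Machine 1: 7 + 3 + 3 + 6 = 19
  Machine 2: 8 + 4 + 7 + 9 = 28
Max machine load = 28
Job totals:
  Job 1: 15
  Job 2: 7
  Job 3: 10
  Job 4: 15
Max job total = 15
Lower bound = max(28, 15) = 28

28


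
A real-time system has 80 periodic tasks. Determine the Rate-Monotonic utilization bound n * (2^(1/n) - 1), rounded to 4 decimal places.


Compute 2^(1/80) = 1.0087019838
Subtract 1: 1.0087019838 - 1 = 0.0087019838
Multiply by n: 80 * 0.0087019838 = 0.6961587040
Round to 4 dp: 0.6962

0.6962


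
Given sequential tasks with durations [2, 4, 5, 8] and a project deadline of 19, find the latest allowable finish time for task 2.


LF(activity 2) = deadline - sum of successor durations
Successors: activities 3 through 4 with durations [5, 8]
Sum of successor durations = 13
LF = 19 - 13 = 6

6


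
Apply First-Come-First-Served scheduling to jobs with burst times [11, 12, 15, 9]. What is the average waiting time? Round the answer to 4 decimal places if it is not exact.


FCFS order (as given): [11, 12, 15, 9]
Waiting times:
  Job 1: wait = 0
  Job 2: wait = 11
  Job 3: wait = 23
  Job 4: wait = 38
Sum of waiting times = 72
Average waiting time = 72/4 = 18.0

18.0
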